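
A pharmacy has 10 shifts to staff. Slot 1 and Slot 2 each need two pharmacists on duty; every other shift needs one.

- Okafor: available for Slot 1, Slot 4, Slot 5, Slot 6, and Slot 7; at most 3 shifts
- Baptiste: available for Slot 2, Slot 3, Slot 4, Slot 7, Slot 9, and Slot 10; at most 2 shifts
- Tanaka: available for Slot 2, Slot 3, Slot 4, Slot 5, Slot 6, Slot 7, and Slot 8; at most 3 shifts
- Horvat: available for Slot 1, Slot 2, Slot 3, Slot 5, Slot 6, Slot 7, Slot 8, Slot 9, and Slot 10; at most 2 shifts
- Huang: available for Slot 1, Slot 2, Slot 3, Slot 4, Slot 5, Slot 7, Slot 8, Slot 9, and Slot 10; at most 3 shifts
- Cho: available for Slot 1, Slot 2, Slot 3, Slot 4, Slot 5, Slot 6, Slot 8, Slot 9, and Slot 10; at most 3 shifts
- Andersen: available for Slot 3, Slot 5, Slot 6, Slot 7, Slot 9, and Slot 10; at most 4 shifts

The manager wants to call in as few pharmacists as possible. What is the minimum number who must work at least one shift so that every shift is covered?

4

12 slots to fill and no one can take more than 4, so at least ⌈12/4⌉ = 3 pharmacists are needed.
Any 3 pharmacists together have capacity at most 4+3+3 = 10 < 12 slots, so 3 can never suffice.
Okafor, Baptiste, Huang, and Andersen alone can cover everything: Slot 1→Okafor+Huang, Slot 2→Baptiste+Huang, Slot 3→Baptiste, Slot 4→Okafor, Slot 5→Andersen, Slot 6→Okafor, Slot 7→Andersen, Slot 8→Huang, Slot 9→Andersen, Slot 10→Andersen.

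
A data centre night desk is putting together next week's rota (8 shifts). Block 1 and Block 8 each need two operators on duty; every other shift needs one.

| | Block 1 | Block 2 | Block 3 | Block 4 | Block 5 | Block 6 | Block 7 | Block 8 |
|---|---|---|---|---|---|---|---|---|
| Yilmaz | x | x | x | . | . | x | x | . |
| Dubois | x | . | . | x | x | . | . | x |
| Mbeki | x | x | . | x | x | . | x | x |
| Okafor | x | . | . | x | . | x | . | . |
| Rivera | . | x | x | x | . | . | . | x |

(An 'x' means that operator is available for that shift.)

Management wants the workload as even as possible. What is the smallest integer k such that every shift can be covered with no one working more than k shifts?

With 5 operators and 10 worker-slots to fill, someone must work at least ⌈10/5⌉ = 2 shifts, so k ≥ 2.
k = 2 works: Block 1→Mbeki+Okafor, Block 2→Rivera, Block 3→Yilmaz, Block 4→Okafor, Block 5→Dubois, Block 6→Yilmaz, Block 7→Mbeki, Block 8→Dubois+Rivera.
Loads: Yilmaz 2, Dubois 2, Mbeki 2, Okafor 2, Rivera 2 — all ≤ 2.

2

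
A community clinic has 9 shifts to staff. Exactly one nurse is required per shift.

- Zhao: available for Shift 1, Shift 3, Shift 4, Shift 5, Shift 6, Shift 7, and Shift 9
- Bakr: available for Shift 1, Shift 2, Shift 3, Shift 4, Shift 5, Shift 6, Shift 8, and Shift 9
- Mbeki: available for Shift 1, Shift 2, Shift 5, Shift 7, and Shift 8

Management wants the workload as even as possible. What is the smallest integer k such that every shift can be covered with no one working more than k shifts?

3

With 3 nurses and 9 worker-slots to fill, someone must work at least ⌈9/3⌉ = 3 shifts, so k ≥ 3.
k = 3 works: Shift 1→Mbeki, Shift 2→Bakr, Shift 3→Zhao, Shift 4→Zhao, Shift 5→Mbeki, Shift 6→Zhao, Shift 7→Mbeki, Shift 8→Bakr, Shift 9→Bakr.
Loads: Zhao 3, Bakr 3, Mbeki 3 — all ≤ 3.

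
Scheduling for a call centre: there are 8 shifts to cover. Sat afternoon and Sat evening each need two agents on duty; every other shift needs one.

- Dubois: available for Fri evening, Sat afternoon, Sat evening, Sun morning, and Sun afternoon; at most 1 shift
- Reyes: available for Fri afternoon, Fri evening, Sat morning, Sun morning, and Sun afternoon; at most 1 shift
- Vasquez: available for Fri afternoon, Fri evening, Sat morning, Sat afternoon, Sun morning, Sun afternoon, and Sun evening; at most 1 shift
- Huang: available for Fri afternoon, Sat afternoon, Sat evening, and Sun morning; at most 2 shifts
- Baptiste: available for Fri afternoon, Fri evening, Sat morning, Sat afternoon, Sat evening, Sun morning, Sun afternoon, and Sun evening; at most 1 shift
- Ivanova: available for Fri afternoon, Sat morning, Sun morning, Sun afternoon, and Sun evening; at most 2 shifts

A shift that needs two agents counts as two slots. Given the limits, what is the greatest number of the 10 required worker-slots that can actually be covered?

8

Total capacity across all agents is 1+1+1+2+1+2 = 8, and 10 slots are needed, so at most 8 can be filled.
An assignment achieving 8: Fri afternoon→Ivanova, Fri evening→Reyes, Sat morning→Baptiste, Sat afternoon→Huang, Sat evening→Dubois+Huang, Sun afternoon→Ivanova, Sun evening→Vasquez.
Loads: Dubois 1/1, Reyes 1/1, Vasquez 1/1, Huang 2/2, Baptiste 1/1, Ivanova 2/2.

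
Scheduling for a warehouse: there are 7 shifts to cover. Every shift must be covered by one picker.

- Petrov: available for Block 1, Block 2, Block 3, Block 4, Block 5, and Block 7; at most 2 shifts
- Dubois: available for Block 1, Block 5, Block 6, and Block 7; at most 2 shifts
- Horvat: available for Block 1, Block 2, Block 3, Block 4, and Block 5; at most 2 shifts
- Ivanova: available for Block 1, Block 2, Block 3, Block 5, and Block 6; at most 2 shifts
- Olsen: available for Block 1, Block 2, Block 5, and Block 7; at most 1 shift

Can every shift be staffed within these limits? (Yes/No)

Yes

One valid schedule: Block 1→Horvat, Block 2→Horvat, Block 3→Petrov, Block 4→Petrov, Block 5→Ivanova, Block 6→Dubois, Block 7→Dubois.
Loads: Petrov 2/2, Dubois 2/2, Horvat 2/2, Ivanova 1/2, Olsen 0/1 — all within limits.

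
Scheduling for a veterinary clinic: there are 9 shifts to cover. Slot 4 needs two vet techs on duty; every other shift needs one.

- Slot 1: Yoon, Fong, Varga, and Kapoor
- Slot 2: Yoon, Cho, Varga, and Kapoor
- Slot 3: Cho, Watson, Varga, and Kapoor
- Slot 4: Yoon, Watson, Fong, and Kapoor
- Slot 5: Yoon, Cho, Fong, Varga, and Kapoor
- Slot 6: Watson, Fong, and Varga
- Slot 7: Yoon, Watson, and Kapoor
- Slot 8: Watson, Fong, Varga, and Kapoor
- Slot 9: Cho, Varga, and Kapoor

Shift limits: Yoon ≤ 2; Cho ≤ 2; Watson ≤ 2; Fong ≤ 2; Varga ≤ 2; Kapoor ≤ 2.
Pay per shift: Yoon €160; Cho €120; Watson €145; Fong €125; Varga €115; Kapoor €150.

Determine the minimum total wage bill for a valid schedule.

Picking the cheapest available vet tech for each shift independently would cost €1220, but that ignores the shift limits.
An optimal schedule: Slot 1→Fong, Slot 2→Cho, Slot 3→Cho, Slot 4→Watson+Kapoor, Slot 5→Kapoor, Slot 6→Varga, Slot 7→Watson, Slot 8→Fong, Slot 9→Varga.
Total: 125 + 120 + 120 + 145 + 150 + 150 + 115 + 145 + 125 + 115 = €1310.

€1310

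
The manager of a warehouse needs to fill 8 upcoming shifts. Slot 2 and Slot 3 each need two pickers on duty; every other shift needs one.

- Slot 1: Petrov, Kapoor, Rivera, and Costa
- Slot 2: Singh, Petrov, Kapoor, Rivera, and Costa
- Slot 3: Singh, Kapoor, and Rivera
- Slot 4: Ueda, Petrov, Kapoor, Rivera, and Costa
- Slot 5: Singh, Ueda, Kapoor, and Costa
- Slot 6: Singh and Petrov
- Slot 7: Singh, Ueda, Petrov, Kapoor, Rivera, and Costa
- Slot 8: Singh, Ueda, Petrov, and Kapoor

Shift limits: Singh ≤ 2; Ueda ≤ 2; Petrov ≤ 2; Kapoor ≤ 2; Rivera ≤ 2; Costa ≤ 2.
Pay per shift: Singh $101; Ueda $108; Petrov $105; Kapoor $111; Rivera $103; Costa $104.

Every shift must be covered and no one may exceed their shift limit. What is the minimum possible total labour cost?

$1042

Picking the cheapest available picker for each shift independently would cost $1018, but that ignores the shift limits.
An optimal schedule: Slot 1→Rivera, Slot 2→Costa+Petrov, Slot 3→Singh+Rivera, Slot 4→Ueda, Slot 5→Costa, Slot 6→Singh, Slot 7→Ueda, Slot 8→Petrov.
Total: 103 + 104 + 105 + 101 + 103 + 108 + 104 + 101 + 108 + 105 = $1042.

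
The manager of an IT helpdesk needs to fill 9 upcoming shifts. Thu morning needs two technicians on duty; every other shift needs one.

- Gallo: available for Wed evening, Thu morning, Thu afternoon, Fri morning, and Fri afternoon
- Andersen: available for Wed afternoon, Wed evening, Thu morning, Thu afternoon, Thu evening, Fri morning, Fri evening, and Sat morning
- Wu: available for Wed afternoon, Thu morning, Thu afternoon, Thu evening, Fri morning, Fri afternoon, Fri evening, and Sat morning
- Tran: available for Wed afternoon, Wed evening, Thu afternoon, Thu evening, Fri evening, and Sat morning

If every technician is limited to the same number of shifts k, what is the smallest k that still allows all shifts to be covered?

With 4 technicians and 10 worker-slots to fill, someone must work at least ⌈10/4⌉ = 3 shifts, so k ≥ 3.
k = 3 works: Wed afternoon→Andersen, Wed evening→Gallo, Thu morning→Gallo+Andersen, Thu afternoon→Tran, Thu evening→Andersen, Fri morning→Wu, Fri afternoon→Gallo, Fri evening→Wu, Sat morning→Wu.
Loads: Gallo 3, Andersen 3, Wu 3, Tran 1 — all ≤ 3.

3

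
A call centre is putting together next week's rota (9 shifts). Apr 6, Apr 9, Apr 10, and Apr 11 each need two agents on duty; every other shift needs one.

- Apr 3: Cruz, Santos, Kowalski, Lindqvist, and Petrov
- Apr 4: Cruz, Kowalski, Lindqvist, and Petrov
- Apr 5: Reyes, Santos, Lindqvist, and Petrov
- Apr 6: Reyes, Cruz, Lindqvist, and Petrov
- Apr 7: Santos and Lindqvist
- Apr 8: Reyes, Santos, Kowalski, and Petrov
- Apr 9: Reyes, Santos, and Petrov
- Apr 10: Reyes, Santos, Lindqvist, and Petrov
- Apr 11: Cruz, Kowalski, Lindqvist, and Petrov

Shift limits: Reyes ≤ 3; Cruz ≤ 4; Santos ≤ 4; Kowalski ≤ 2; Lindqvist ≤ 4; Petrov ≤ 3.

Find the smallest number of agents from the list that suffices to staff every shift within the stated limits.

13 slots to fill and no one can take more than 4, so at least ⌈13/4⌉ = 4 agents are needed.
Reyes, Cruz, Santos, and Kowalski alone can cover everything: Apr 3→Cruz, Apr 4→Cruz, Apr 5→Santos, Apr 6→Reyes+Cruz, Apr 7→Santos, Apr 8→Kowalski, Apr 9→Reyes+Santos, Apr 10→Reyes+Santos, Apr 11→Cruz+Kowalski.

4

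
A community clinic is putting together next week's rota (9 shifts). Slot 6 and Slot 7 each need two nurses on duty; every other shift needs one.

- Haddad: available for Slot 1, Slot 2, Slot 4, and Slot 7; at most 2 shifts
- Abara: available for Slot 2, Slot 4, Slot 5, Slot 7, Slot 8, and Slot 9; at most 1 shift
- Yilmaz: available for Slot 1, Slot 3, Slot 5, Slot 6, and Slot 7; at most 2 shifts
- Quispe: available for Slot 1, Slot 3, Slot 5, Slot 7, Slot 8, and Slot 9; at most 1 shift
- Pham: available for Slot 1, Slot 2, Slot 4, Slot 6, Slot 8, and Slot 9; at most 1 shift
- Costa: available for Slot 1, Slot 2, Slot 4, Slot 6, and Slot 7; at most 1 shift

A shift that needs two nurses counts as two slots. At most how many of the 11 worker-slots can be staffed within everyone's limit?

Total capacity across all nurses is 2+1+2+1+1+1 = 8, and 11 slots are needed, so at most 8 can be filled.
An assignment achieving 8: Slot 1→Costa, Slot 2→Haddad, Slot 3→Yilmaz, Slot 4→Haddad, Slot 5→Abara, Slot 6→Yilmaz+Pham, Slot 8→Quispe.
Loads: Haddad 2/2, Abara 1/1, Yilmaz 2/2, Quispe 1/1, Pham 1/1, Costa 1/1.

8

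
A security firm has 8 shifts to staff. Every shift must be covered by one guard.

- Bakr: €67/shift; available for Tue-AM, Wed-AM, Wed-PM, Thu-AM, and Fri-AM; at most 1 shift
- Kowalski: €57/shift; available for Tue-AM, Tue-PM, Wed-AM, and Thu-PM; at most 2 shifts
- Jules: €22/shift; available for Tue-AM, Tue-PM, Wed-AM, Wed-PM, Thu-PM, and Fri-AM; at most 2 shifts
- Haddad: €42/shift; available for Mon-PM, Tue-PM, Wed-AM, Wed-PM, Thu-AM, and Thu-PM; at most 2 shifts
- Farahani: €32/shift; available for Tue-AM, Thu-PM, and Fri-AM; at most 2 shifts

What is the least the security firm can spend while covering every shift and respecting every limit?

€306

Mon-PM can only be covered by Haddad, so that assignment is forced.
Picking the cheapest available guard for each shift independently would cost €216, but that ignores the shift limits.
An optimal schedule: Mon-PM→Haddad, Tue-AM→Farahani, Tue-PM→Jules, Wed-AM→Kowalski, Wed-PM→Jules, Thu-AM→Haddad, Thu-PM→Kowalski, Fri-AM→Farahani.
Total: 42 + 32 + 22 + 57 + 22 + 42 + 57 + 32 = €306.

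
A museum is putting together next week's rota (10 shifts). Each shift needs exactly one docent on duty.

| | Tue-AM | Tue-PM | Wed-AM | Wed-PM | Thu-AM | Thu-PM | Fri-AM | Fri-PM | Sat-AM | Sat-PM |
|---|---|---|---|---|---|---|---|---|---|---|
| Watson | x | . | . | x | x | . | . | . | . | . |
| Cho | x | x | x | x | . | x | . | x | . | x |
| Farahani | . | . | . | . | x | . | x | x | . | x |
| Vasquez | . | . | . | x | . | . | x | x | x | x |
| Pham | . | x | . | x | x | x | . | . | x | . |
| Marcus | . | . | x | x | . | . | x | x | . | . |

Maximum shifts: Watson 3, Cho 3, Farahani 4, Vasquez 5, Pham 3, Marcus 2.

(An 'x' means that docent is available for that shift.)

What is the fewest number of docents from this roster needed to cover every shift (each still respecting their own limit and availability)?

10 slots to fill and no one can take more than 5, so at least ⌈10/5⌉ = 2 docents are needed.
Any 2 docents together have capacity at most 5+4 = 9 < 10 slots, so 2 can never suffice.
Watson, Cho, and Vasquez alone can cover everything: Tue-AM→Watson, Tue-PM→Cho, Wed-AM→Cho, Wed-PM→Watson, Thu-AM→Watson, Thu-PM→Cho, Fri-AM→Vasquez, Fri-PM→Vasquez, Sat-AM→Vasquez, Sat-PM→Vasquez.

3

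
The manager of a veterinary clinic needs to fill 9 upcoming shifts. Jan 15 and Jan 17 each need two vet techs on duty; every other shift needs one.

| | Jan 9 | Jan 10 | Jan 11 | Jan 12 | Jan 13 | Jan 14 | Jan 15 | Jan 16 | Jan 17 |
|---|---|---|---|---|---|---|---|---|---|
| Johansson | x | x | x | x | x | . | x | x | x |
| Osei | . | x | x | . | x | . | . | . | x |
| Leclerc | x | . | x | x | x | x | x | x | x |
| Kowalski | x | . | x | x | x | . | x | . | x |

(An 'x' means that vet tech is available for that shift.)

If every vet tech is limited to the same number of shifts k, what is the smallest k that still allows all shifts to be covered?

With 4 vet techs and 11 worker-slots to fill, someone must work at least ⌈11/4⌉ = 3 shifts, so k ≥ 3.
k = 3 works: Jan 9→Johansson, Jan 10→Johansson, Jan 11→Osei, Jan 12→Leclerc, Jan 13→Osei, Jan 14→Leclerc, Jan 15→Leclerc+Kowalski, Jan 16→Johansson, Jan 17→Osei+Kowalski.
Loads: Johansson 3, Osei 3, Leclerc 3, Kowalski 2 — all ≤ 3.

3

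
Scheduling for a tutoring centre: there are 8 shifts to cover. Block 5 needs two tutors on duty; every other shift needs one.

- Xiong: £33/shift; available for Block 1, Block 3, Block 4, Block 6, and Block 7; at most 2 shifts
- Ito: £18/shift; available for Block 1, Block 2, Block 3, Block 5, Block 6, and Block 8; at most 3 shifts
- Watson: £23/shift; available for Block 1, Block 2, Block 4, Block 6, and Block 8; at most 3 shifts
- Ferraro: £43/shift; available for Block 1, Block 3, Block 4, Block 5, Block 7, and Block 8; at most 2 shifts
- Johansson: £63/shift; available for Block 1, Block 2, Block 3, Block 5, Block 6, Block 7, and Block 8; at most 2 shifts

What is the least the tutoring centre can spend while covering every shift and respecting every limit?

Picking the cheapest available tutor for each shift independently would cost £207, but that ignores the shift limits.
An optimal schedule: Block 1→Watson, Block 2→Ito, Block 3→Ito, Block 4→Xiong, Block 5→Ito+Ferraro, Block 6→Watson, Block 7→Xiong, Block 8→Watson.
Total: 23 + 18 + 18 + 33 + 18 + 43 + 23 + 33 + 23 = £232.

£232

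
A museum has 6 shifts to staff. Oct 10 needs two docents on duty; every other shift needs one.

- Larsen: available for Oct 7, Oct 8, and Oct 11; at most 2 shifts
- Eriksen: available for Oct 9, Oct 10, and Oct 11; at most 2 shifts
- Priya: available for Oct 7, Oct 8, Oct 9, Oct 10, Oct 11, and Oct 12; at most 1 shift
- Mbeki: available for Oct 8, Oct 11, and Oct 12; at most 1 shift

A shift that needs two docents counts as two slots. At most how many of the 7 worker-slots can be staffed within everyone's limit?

Total capacity across all docents is 2+2+1+1 = 6, and 7 slots are needed, so at most 6 can be filled.
An assignment achieving 6: Oct 7→Larsen, Oct 8→Larsen, Oct 9→Eriksen, Oct 10→Eriksen+Priya, Oct 12→Mbeki.
Loads: Larsen 2/2, Eriksen 2/2, Priya 1/1, Mbeki 1/1.

6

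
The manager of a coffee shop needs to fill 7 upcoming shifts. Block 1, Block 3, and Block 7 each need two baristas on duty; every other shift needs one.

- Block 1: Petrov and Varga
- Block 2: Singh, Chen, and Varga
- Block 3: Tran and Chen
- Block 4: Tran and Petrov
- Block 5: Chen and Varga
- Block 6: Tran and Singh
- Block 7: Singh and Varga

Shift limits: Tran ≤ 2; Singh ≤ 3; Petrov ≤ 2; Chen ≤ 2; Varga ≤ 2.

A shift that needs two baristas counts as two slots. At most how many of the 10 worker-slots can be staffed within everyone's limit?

10

Total capacity across all baristas is 2+3+2+2+2 = 11, and 10 slots are needed, so at most 10 can be filled.
An assignment achieving 10: Block 1→Petrov+Varga, Block 2→Singh, Block 3→Tran+Chen, Block 4→Tran, Block 5→Chen, Block 6→Singh, Block 7→Singh+Varga.
Loads: Tran 2/2, Singh 3/3, Petrov 1/2, Chen 2/2, Varga 2/2.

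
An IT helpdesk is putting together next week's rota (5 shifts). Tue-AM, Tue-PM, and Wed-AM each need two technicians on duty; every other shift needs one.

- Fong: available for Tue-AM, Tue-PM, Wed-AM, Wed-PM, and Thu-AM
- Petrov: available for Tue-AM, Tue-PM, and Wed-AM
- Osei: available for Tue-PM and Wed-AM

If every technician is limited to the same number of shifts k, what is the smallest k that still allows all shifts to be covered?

3

With 3 technicians and 8 worker-slots to fill, someone must work at least ⌈8/3⌉ = 3 shifts, so k ≥ 3.
k = 3 works: Tue-AM→Fong+Petrov, Tue-PM→Petrov+Osei, Wed-AM→Petrov+Osei, Wed-PM→Fong, Thu-AM→Fong.
Loads: Fong 3, Petrov 3, Osei 2 — all ≤ 3.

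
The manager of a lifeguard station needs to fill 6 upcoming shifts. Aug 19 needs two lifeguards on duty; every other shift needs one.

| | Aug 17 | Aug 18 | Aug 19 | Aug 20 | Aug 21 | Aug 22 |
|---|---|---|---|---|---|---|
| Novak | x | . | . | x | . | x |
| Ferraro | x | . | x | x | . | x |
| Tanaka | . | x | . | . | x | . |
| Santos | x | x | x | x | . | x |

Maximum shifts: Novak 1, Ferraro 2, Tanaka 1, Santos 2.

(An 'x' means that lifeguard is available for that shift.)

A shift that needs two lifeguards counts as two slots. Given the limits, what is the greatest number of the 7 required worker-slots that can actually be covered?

6

Total capacity across all lifeguards is 1+2+1+2 = 6, and 7 slots are needed, so at most 6 can be filled.
An assignment achieving 6: Aug 17→Novak, Aug 18→Santos, Aug 19→Ferraro+Santos, Aug 20→Ferraro, Aug 21→Tanaka.
Loads: Novak 1/1, Ferraro 2/2, Tanaka 1/1, Santos 2/2.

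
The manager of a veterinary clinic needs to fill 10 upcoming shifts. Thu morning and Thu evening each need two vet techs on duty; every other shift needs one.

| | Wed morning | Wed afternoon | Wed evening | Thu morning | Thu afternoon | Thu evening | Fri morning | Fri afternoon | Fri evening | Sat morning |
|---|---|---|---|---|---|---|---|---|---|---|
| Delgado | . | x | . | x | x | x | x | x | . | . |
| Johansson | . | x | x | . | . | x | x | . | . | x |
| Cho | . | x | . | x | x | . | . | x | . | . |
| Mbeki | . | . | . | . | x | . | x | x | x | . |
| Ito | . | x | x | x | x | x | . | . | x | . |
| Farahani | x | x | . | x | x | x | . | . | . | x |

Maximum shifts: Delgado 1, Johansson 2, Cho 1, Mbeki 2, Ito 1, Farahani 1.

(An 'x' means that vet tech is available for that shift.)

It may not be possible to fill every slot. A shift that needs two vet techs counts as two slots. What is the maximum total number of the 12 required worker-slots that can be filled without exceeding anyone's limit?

Total capacity across all vet techs is 1+2+1+2+1+1 = 8, and 12 slots are needed, so at most 8 can be filled.
An assignment achieving 8: Wed morning→Farahani, Wed evening→Johansson, Thu morning→Ito, Thu afternoon→Mbeki, Fri morning→Delgado, Fri afternoon→Cho, Fri evening→Mbeki, Sat morning→Johansson.
Loads: Delgado 1/1, Johansson 2/2, Cho 1/1, Mbeki 2/2, Ito 1/1, Farahani 1/1.

8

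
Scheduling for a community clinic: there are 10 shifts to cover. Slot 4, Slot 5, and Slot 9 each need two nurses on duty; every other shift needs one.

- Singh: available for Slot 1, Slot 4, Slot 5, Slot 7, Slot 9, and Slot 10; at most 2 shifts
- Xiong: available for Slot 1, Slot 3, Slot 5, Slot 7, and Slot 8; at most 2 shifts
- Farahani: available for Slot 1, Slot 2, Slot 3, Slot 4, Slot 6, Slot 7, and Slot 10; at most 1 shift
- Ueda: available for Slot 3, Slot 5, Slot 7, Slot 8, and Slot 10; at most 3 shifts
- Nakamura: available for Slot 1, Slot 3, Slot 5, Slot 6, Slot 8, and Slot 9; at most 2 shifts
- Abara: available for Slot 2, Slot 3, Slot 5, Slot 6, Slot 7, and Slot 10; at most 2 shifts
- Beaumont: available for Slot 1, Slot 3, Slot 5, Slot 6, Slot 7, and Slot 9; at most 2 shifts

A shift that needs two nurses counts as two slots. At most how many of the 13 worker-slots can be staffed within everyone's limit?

Total capacity across all nurses is 2+2+1+3+2+2+2 = 14, and 13 slots are needed, so at most 13 can be filled.
An assignment achieving 13: Slot 1→Xiong, Slot 2→Abara, Slot 3→Ueda, Slot 4→Singh+Farahani, Slot 5→Ueda+Abara, Slot 6→Nakamura, Slot 7→Beaumont, Slot 8→Xiong, Slot 9→Singh+Nakamura, Slot 10→Ueda.
Loads: Singh 2/2, Xiong 2/2, Farahani 1/1, Ueda 3/3, Nakamura 2/2, Abara 2/2, Beaumont 1/2.

13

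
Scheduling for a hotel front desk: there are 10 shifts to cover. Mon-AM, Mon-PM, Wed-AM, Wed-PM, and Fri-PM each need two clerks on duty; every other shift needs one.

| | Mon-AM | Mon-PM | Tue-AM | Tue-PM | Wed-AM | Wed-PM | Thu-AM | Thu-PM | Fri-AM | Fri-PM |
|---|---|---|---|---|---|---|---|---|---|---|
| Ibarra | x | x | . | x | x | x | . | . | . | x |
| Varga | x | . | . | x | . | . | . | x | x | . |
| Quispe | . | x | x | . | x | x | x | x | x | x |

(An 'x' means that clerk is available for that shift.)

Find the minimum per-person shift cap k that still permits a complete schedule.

With 3 clerks and 15 worker-slots to fill, someone must work at least ⌈15/3⌉ = 5 shifts, so k ≥ 5.
k = 5 is infeasible (exhaustive check).
k = 6 works: Mon-AM→Ibarra+Varga, Mon-PM→Ibarra+Quispe, Tue-AM→Quispe, Tue-PM→Ibarra, Wed-AM→Ibarra+Quispe, Wed-PM→Ibarra+Quispe, Thu-AM→Quispe, Thu-PM→Varga, Fri-AM→Varga, Fri-PM→Ibarra+Quispe.
Loads: Ibarra 6, Varga 3, Quispe 6 — all ≤ 6.

6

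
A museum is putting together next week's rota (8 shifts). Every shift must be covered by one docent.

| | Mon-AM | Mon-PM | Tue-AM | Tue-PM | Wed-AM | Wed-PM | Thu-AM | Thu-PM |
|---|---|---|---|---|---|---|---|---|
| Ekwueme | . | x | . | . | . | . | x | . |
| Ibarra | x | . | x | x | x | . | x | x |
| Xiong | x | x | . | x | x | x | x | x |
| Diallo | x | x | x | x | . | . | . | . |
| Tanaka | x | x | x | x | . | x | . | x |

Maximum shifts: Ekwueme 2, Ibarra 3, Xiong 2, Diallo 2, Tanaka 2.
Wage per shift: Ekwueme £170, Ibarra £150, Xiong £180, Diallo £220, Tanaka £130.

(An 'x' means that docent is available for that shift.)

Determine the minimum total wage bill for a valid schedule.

£1230

Picking the cheapest available docent for each shift independently would cost £1080, but that ignores the shift limits.
An optimal schedule: Mon-AM→Ibarra, Mon-PM→Ekwueme, Tue-AM→Tanaka, Tue-PM→Xiong, Wed-AM→Ibarra, Wed-PM→Tanaka, Thu-AM→Ekwueme, Thu-PM→Ibarra.
Total: 150 + 170 + 130 + 180 + 150 + 130 + 170 + 150 = £1230.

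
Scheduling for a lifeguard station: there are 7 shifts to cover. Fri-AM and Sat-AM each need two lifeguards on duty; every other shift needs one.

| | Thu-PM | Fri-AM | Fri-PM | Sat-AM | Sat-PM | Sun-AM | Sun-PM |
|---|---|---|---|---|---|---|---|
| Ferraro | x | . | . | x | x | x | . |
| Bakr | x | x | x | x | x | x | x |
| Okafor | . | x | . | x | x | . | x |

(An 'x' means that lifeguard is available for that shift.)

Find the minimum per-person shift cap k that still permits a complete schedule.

3

With 3 lifeguards and 9 worker-slots to fill, someone must work at least ⌈9/3⌉ = 3 shifts, so k ≥ 3.
k = 3 works: Thu-PM→Ferraro, Fri-AM→Bakr+Okafor, Fri-PM→Bakr, Sat-AM→Ferraro+Okafor, Sat-PM→Okafor, Sun-AM→Ferraro, Sun-PM→Bakr.
Loads: Ferraro 3, Bakr 3, Okafor 3 — all ≤ 3.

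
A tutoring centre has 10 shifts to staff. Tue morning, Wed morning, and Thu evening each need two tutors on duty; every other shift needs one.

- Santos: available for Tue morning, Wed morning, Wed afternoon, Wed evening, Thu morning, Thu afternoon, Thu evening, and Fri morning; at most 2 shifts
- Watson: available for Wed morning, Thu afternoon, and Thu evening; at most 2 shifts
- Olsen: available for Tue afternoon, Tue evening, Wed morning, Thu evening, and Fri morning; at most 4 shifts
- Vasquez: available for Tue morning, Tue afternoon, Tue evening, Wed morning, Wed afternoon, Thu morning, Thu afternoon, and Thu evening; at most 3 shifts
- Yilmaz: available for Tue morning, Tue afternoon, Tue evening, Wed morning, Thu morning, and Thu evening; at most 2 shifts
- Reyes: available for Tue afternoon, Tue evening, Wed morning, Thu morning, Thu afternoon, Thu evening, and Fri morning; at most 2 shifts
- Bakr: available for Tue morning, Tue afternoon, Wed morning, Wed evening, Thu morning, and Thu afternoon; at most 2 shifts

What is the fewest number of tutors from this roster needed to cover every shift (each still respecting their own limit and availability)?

5

13 slots to fill and no one can take more than 4, so at least ⌈13/4⌉ = 4 tutors are needed.
Any 4 tutors together have capacity at most 4+3+2+2 = 11 < 13 slots, so 4 can never suffice.
Santos, Watson, Olsen, Vasquez, and Yilmaz alone can cover everything: Tue morning→Vasquez+Yilmaz, Tue afternoon→Olsen, Tue evening→Olsen, Wed morning→Watson+Olsen, Wed afternoon→Santos, Wed evening→Santos, Thu morning→Vasquez, Thu afternoon→Watson, Thu evening→Vasquez+Yilmaz, Fri morning→Olsen.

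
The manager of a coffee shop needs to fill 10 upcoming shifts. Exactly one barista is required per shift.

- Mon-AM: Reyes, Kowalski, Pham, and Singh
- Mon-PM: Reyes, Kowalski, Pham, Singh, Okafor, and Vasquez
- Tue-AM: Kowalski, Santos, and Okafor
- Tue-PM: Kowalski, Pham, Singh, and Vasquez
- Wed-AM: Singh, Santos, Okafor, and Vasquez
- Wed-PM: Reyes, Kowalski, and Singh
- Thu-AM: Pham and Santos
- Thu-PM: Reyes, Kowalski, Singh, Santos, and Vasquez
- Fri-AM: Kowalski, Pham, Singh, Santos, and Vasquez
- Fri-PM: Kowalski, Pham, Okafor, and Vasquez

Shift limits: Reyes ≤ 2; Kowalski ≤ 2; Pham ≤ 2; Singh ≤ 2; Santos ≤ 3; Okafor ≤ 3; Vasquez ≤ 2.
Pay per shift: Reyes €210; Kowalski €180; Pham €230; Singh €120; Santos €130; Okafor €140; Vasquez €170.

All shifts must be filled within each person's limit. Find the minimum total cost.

€1390

Picking the cheapest available barista for each shift independently would cost €1240, but that ignores the shift limits.
An optimal schedule: Mon-AM→Singh, Mon-PM→Okafor, Tue-AM→Santos, Tue-PM→Vasquez, Wed-AM→Okafor, Wed-PM→Singh, Thu-AM→Santos, Thu-PM→Santos, Fri-AM→Vasquez, Fri-PM→Okafor.
Total: 120 + 140 + 130 + 170 + 140 + 120 + 130 + 130 + 170 + 140 = €1390.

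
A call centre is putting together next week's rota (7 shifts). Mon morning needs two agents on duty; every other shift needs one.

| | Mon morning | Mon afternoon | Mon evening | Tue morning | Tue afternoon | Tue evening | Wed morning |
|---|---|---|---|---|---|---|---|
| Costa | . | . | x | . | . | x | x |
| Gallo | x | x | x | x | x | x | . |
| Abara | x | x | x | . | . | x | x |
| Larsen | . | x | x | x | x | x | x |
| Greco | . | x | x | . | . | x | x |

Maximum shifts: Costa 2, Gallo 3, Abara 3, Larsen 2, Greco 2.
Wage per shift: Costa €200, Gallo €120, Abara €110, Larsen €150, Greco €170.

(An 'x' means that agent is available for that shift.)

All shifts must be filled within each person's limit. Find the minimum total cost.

€990

Mon morning can only be covered by Gallo and Abara, so that assignment is forced.
Picking the cheapest available agent for each shift independently would cost €910, but that ignores the shift limits.
An optimal schedule: Mon morning→Abara+Gallo, Mon afternoon→Abara, Mon evening→Larsen, Tue morning→Gallo, Tue afternoon→Gallo, Tue evening→Larsen, Wed morning→Abara.
Total: 110 + 120 + 110 + 150 + 120 + 120 + 150 + 110 = €990.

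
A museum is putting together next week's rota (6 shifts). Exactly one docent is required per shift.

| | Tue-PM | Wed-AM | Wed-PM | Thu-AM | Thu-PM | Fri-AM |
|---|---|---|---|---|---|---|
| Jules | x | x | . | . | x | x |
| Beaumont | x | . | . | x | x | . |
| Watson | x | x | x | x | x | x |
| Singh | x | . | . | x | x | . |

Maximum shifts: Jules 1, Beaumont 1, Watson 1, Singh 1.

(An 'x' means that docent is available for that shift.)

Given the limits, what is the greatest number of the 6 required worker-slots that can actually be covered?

4

Total capacity across all docents is 1+1+1+1 = 4, and 6 slots are needed, so at most 4 can be filled.
An assignment achieving 4: Tue-PM→Singh, Wed-AM→Jules, Wed-PM→Watson, Thu-AM→Beaumont.
Loads: Jules 1/1, Beaumont 1/1, Watson 1/1, Singh 1/1.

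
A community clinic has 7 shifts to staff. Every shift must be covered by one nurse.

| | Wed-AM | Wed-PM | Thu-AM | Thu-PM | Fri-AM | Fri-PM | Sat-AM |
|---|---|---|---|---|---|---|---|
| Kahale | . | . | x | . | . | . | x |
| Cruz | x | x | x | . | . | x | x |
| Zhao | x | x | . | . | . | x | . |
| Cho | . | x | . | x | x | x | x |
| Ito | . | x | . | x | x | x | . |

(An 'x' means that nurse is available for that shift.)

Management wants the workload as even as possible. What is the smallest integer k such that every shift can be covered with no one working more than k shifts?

With 5 nurses and 7 worker-slots to fill, someone must work at least ⌈7/5⌉ = 2 shifts, so k ≥ 2.
k = 2 works: Wed-AM→Cruz, Wed-PM→Cruz, Thu-AM→Kahale, Thu-PM→Cho, Fri-AM→Cho, Fri-PM→Zhao, Sat-AM→Kahale.
Loads: Kahale 2, Cruz 2, Zhao 1, Cho 2, Ito 0 — all ≤ 2.

2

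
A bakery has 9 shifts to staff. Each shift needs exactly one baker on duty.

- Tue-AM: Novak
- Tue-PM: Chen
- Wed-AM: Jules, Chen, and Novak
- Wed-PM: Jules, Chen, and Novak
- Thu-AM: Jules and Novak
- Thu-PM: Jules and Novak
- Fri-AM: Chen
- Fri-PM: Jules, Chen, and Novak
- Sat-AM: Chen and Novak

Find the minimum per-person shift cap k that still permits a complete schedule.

With 3 bakers and 9 worker-slots to fill, someone must work at least ⌈9/3⌉ = 3 shifts, so k ≥ 3.
k = 3 works: Tue-AM→Novak, Tue-PM→Chen, Wed-AM→Jules, Wed-PM→Novak, Thu-AM→Jules, Thu-PM→Jules, Fri-AM→Chen, Fri-PM→Novak, Sat-AM→Chen.
Loads: Jules 3, Chen 3, Novak 3 — all ≤ 3.

3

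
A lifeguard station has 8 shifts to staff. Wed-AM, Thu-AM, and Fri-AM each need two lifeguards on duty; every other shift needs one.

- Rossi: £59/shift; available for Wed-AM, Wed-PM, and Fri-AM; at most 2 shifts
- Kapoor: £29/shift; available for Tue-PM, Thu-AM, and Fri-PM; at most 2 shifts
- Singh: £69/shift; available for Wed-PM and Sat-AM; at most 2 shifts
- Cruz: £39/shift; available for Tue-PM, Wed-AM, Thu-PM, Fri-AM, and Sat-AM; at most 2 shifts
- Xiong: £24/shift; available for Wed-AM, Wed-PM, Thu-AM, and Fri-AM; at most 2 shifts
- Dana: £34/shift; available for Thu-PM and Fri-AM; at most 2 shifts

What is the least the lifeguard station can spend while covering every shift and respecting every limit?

Thu-AM can only be covered by Kapoor and Xiong, so that assignment is forced.
Fri-PM can only be covered by Kapoor, so that assignment is forced.
Picking the cheapest available lifeguard for each shift independently would cost £329, but that ignores the shift limits.
An optimal schedule: Tue-PM→Cruz, Wed-AM→Xiong+Rossi, Wed-PM→Singh, Thu-AM→Xiong+Kapoor, Thu-PM→Dana, Fri-AM→Dana+Rossi, Fri-PM→Kapoor, Sat-AM→Cruz.
Total: 39 + 24 + 59 + 69 + 24 + 29 + 34 + 34 + 59 + 29 + 39 = £439.

£439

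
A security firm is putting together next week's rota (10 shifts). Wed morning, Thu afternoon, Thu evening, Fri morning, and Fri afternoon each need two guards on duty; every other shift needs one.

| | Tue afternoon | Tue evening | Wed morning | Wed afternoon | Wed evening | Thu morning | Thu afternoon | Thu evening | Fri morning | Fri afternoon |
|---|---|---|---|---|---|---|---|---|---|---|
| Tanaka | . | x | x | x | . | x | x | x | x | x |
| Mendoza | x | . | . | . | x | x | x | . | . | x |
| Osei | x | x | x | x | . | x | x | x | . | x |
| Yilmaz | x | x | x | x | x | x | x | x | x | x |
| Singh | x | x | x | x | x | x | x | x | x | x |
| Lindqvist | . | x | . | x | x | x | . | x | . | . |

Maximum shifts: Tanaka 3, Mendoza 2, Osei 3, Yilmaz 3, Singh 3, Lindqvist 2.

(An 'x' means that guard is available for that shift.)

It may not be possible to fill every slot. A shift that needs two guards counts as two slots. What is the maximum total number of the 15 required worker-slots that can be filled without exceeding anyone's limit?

Total capacity across all guards is 3+2+3+3+3+2 = 16, and 15 slots are needed, so at most 15 can be filled.
An assignment achieving 15: Tue afternoon→Mendoza, Tue evening→Tanaka, Wed morning→Tanaka+Osei, Wed afternoon→Osei, Wed evening→Mendoza, Thu morning→Singh, Thu afternoon→Osei+Yilmaz, Thu evening→Singh+Lindqvist, Fri morning→Tanaka+Yilmaz, Fri afternoon→Yilmaz+Singh.
Loads: Tanaka 3/3, Mendoza 2/2, Osei 3/3, Yilmaz 3/3, Singh 3/3, Lindqvist 1/2.

15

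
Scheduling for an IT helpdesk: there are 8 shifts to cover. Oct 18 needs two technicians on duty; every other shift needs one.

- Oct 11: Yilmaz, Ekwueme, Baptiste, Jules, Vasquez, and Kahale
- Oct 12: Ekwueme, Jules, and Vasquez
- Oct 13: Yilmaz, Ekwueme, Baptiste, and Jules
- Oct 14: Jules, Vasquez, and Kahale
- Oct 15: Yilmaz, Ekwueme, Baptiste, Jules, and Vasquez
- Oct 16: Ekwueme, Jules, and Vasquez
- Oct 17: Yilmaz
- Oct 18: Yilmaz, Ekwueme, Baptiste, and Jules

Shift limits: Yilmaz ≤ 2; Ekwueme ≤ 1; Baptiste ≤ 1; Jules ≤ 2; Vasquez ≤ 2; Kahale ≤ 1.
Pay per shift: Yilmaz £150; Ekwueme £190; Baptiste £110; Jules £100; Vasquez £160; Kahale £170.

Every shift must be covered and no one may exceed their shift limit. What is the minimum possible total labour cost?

£1290

Oct 17 can only be covered by Yilmaz, so that assignment is forced.
Picking the cheapest available technician for each shift independently would cost £960, but that ignores the shift limits.
An optimal schedule: Oct 11→Kahale, Oct 12→Ekwueme, Oct 13→Yilmaz, Oct 14→Jules, Oct 15→Vasquez, Oct 16→Vasquez, Oct 17→Yilmaz, Oct 18→Baptiste+Jules.
Total: 170 + 190 + 150 + 100 + 160 + 160 + 150 + 110 + 100 = £1290.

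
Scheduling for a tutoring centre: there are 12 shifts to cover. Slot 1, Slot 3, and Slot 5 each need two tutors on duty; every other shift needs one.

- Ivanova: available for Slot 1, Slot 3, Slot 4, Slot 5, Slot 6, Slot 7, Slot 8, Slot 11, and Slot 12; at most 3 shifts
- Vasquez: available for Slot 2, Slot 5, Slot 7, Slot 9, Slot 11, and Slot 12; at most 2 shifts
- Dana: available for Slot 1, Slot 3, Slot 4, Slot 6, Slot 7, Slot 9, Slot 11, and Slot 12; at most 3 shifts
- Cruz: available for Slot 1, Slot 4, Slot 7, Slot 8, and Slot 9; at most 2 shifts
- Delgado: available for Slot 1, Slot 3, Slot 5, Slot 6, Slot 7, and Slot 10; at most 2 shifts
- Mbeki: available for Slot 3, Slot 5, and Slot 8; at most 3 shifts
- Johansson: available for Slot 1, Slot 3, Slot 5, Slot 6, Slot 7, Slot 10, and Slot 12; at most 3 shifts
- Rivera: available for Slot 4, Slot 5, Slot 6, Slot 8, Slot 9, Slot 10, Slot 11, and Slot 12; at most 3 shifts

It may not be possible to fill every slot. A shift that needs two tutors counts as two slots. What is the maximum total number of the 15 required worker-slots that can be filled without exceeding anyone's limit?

Total capacity across all tutors is 3+2+3+2+2+3+3+3 = 21, and 15 slots are needed, so at most 15 can be filled.
An assignment achieving 15: Slot 1→Dana+Cruz, Slot 2→Vasquez, Slot 3→Dana+Delgado, Slot 4→Ivanova, Slot 5→Mbeki+Johansson, Slot 6→Dana, Slot 7→Cruz, Slot 8→Ivanova, Slot 9→Vasquez, Slot 10→Delgado, Slot 11→Ivanova, Slot 12→Johansson.
Loads: Ivanova 3/3, Vasquez 2/2, Dana 3/3, Cruz 2/2, Delgado 2/2, Mbeki 1/3, Johansson 2/3, Rivera 0/3.

15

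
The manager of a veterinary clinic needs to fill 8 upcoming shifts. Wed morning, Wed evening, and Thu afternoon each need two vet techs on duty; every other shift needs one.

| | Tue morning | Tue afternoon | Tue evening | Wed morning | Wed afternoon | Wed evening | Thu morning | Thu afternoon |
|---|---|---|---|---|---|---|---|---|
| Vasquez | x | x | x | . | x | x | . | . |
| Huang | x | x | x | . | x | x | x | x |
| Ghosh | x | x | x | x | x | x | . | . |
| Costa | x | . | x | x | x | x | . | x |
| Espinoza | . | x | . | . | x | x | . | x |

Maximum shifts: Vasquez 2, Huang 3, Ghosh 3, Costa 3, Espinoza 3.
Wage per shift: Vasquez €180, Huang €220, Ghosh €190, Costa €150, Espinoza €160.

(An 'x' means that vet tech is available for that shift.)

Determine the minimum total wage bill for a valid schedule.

Wed morning can only be covered by Ghosh and Costa, so that assignment is forced.
Thu morning can only be covered by Huang, so that assignment is forced.
Picking the cheapest available vet tech for each shift independently would cost €1790, but that ignores the shift limits.
An optimal schedule: Tue morning→Costa, Tue afternoon→Espinoza, Tue evening→Vasquez, Wed morning→Costa+Ghosh, Wed afternoon→Espinoza, Wed evening→Vasquez+Ghosh, Thu morning→Huang, Thu afternoon→Costa+Espinoza.
Total: 150 + 160 + 180 + 150 + 190 + 160 + 180 + 190 + 220 + 150 + 160 = €1890.

€1890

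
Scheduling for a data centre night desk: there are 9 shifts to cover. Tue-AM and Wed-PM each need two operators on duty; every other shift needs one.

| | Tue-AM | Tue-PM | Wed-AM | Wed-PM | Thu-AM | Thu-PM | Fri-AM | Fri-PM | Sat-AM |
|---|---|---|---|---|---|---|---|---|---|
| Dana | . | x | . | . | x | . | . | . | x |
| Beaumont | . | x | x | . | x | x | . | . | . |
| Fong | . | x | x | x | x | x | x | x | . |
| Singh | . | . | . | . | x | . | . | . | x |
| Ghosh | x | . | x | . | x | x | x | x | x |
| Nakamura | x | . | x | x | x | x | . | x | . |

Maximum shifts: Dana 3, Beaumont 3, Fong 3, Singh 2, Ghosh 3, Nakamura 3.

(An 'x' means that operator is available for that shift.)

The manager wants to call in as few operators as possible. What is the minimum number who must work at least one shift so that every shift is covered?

11 slots to fill and no one can take more than 3, so at least ⌈11/3⌉ = 4 operators are needed.
Dana, Fong, Ghosh, and Nakamura alone can cover everything: Tue-AM→Ghosh+Nakamura, Tue-PM→Dana, Wed-AM→Fong, Wed-PM→Fong+Nakamura, Thu-AM→Dana, Thu-PM→Ghosh, Fri-AM→Fong, Fri-PM→Ghosh, Sat-AM→Dana.

4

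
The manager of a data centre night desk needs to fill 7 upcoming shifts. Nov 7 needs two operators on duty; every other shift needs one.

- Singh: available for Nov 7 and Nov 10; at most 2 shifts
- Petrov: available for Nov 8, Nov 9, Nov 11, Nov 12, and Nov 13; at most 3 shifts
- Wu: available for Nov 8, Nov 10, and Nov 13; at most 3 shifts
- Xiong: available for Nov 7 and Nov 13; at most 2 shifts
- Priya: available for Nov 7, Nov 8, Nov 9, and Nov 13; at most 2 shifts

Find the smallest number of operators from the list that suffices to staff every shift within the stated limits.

8 slots to fill and no one can take more than 3, so at least ⌈8/3⌉ = 3 operators are needed.
No set of 3 operators can cover every shift (each such set leaves at least one shift with no one available or exceeds a cap).
Singh, Petrov, Wu, and Xiong alone can cover everything: Nov 7→Singh+Xiong, Nov 8→Wu, Nov 9→Petrov, Nov 10→Singh, Nov 11→Petrov, Nov 12→Petrov, Nov 13→Wu.

4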